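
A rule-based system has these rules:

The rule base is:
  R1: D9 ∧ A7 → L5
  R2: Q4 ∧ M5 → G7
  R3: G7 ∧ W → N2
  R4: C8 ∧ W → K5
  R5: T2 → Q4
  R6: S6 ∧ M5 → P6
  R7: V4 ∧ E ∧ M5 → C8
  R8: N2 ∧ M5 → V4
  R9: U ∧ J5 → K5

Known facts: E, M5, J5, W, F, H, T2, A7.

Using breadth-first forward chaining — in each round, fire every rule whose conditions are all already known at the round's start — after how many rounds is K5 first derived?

6

Round 1 fires R5, giving Q4.
Round 2 fires R2, giving G7.
Round 3 fires R3, giving N2.
Round 4 fires R8, giving V4.
Round 5 fires R7, giving C8.
Round 6 fires R4, giving K5.
K5 first appears in round 6.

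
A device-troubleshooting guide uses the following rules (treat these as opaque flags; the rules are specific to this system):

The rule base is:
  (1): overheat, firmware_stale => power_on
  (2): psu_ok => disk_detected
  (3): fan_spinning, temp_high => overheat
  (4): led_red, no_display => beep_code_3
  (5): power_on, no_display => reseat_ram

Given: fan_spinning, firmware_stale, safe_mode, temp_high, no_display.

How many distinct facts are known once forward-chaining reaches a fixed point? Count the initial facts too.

Round 1 — (3), derive overheat.
Round 2 — (1), derive power_on.
Round 3 — (5), derive reseat_ram.
Closure: {fan_spinning, firmware_stale, no_display, overheat, power_on, reseat_ram, safe_mode, temp_high} — 8 facts.

8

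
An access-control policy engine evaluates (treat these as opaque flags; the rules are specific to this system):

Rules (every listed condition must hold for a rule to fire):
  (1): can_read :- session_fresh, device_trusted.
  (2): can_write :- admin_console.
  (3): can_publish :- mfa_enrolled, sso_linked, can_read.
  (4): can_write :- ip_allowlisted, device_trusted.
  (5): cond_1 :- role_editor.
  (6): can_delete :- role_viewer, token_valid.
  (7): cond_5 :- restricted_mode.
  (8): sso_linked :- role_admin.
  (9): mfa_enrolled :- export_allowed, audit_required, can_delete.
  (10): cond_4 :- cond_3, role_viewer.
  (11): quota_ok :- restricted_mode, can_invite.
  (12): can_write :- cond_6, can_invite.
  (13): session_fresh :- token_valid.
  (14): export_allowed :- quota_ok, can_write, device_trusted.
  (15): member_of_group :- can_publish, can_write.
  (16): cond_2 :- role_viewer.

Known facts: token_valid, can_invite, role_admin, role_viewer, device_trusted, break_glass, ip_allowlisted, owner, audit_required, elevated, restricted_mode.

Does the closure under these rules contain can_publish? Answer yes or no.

Round 1: (4) [can_write :- ip_allowlisted, device_trusted.]; (6) [can_delete :- role_viewer, token_valid.]; (7) [cond_5 :- restricted_mode.]; (8) [sso_linked :- role_admin.]; (11) [quota_ok :- restricted_mode, can_invite.]; (13) [session_fresh :- token_valid.]; (16) [cond_2 :- role_viewer.]. New: can_write, can_delete, cond_5, sso_linked, quota_ok, session_fresh, cond_2.
Round 2: (1) [can_read :- session_fresh, device_trusted.]; (14) [export_allowed :- quota_ok, can_write, device_trusted.]. New: can_read, export_allowed.
Round 3: (9) [mfa_enrolled :- export_allowed, audit_required, can_delete.]. New: mfa_enrolled.
Round 4: (3) [can_publish :- mfa_enrolled, sso_linked, can_read.]. New: can_publish.
Round 5: (15) [member_of_group :- can_publish, can_write.]. New: member_of_group.
can_publish appears in round 4, so it is derivable.

yes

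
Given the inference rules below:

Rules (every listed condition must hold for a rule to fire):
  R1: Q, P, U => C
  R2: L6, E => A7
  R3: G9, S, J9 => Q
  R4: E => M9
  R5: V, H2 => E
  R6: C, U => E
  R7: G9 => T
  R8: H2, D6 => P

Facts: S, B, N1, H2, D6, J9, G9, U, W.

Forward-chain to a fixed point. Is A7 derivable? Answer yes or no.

Round 1: R3 [G9, S, J9 => Q]; R7 [G9 => T]; R8 [H2, D6 => P]. New: Q, T, P.
Round 2: R1 [Q, P, U => C]. New: C.
Round 3: R6 [C, U => E]. New: E.
Round 4: R4 [E => M9]. New: M9.
Fixed point reached. A7 is concluded only by R2; R2 needs L6 (never derived).

no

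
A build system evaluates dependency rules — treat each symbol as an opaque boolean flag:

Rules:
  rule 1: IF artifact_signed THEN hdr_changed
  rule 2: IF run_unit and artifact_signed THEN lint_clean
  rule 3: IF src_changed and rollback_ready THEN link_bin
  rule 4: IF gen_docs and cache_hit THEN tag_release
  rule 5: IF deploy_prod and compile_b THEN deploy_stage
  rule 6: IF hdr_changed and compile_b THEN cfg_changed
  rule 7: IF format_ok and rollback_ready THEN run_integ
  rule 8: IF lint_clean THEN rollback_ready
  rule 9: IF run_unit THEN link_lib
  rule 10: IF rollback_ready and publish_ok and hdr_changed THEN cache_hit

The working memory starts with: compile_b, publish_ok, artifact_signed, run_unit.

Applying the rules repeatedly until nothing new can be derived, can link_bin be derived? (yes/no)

Round 1 — rule 1, rule 2, rule 9, derive hdr_changed, lint_clean, link_lib.
Round 2 — rule 6, rule 8, derive cfg_changed, rollback_ready.
Round 3 — rule 10, derive cache_hit.
Fixed point reached. link_bin is concluded only by rule 3; rule 3 needs src_changed (never derived).

no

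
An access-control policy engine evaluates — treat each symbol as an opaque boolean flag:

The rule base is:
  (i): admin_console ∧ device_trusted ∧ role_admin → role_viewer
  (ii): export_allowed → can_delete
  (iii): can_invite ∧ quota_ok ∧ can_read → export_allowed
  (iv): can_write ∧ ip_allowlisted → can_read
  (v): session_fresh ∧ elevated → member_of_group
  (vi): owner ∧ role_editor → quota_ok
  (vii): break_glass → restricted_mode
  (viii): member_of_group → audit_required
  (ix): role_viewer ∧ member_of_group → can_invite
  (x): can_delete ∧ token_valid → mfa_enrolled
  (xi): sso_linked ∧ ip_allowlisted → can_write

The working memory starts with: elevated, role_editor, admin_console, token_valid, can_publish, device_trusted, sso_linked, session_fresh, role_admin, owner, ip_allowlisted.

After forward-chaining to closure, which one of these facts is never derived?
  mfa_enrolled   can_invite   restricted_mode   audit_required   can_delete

restricted_mode

Round 1: (i) [admin_console ∧ device_trusted ∧ role_admin → role_viewer]; (v) [session_fresh ∧ elevated → member_of_group]; (vi) [owner ∧ role_editor → quota_ok]; (xi) [sso_linked ∧ ip_allowlisted → can_write]. New: role_viewer, member_of_group, quota_ok, can_write.
Round 2: (iv) [can_write ∧ ip_allowlisted → can_read]; (viii) [member_of_group → audit_required]; (ix) [role_viewer ∧ member_of_group → can_invite]. New: can_read, audit_required, can_invite.
Round 3: (iii) [can_invite ∧ quota_ok ∧ can_read → export_allowed]. New: export_allowed.
Round 4: (ii) [export_allowed → can_delete]. New: can_delete.
Round 5: (x) [can_delete ∧ token_valid → mfa_enrolled]. New: mfa_enrolled.
Derived: mfa_enrolled (round 5), audit_required (round 2), can_invite (round 2), can_delete (round 4). restricted_mode never appears in any round.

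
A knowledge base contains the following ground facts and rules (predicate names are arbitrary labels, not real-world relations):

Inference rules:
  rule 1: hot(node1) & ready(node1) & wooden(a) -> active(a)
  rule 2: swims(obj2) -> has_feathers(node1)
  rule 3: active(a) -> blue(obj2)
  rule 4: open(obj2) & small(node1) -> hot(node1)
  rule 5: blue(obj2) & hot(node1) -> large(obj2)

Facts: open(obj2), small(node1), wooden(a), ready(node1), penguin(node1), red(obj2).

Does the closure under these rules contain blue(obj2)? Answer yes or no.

Round 1: rule 4 [open(obj2) & small(node1) -> hot(node1)]. Adds hot(node1).
Round 2: rule 1 [hot(node1) & ready(node1) & wooden(a) -> active(a)]. Adds active(a).
Round 3: rule 3 [active(a) -> blue(obj2)]. Adds blue(obj2).
Round 4: rule 5 [blue(obj2) & hot(node1) -> large(obj2)]. Adds large(obj2).
blue(obj2) appears in round 3, so it is derivable.

yes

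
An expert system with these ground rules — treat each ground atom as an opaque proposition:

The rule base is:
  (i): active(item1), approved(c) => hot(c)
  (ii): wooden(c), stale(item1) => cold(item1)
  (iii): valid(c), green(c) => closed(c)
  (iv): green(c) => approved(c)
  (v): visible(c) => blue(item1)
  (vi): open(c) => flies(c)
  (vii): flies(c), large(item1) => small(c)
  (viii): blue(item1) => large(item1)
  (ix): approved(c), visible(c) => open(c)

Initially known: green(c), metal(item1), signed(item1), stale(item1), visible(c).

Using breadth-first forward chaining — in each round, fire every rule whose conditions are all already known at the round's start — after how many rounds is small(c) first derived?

Round 1 fires (iv), (v), giving approved(c), blue(item1).
Round 2 fires (viii), (ix), giving large(item1), open(c).
Round 3 fires (vi), giving flies(c).
Round 4 fires (vii), giving small(c).
small(c) first appears in round 4.

4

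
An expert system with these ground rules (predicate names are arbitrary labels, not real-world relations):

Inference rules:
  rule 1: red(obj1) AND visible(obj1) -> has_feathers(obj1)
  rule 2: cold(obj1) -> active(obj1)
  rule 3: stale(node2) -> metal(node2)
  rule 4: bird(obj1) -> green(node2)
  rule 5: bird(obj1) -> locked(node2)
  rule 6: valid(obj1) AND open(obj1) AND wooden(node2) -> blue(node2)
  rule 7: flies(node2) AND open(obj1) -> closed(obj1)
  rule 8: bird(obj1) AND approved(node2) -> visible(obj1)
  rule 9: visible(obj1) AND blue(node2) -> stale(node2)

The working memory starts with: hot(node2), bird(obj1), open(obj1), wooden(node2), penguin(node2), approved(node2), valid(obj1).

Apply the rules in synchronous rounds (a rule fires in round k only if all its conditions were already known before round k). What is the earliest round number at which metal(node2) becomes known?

3

Round 1 — rule 4, rule 5, rule 6, rule 8, derive green(node2), locked(node2), blue(node2), visible(obj1).
Round 2 — rule 9, derive stale(node2).
Round 3 — rule 3, derive metal(node2).
metal(node2) first appears in round 3.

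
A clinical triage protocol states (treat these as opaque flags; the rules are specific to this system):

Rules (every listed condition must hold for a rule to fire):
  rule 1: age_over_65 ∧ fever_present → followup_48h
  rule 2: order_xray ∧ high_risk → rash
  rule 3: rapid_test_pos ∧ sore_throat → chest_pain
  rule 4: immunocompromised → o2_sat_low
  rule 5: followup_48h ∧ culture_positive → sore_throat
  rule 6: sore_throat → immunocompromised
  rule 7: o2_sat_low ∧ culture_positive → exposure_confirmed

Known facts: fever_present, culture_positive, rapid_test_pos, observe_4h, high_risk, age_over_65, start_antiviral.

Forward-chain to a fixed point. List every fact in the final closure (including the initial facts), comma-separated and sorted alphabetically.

Round 1 fires rule 1, giving followup_48h.
Round 2 fires rule 5, giving sore_throat.
Round 3 fires rule 3, rule 6, giving chest_pain, immunocompromised.
Round 4 fires rule 4, giving o2_sat_low.
Round 5 fires rule 7, giving exposure_confirmed.

age_over_65, chest_pain, culture_positive, exposure_confirmed, fever_present, followup_48h, high_risk, immunocompromised, o2_sat_low, observe_4h, rapid_test_pos, sore_throat, start_antiviral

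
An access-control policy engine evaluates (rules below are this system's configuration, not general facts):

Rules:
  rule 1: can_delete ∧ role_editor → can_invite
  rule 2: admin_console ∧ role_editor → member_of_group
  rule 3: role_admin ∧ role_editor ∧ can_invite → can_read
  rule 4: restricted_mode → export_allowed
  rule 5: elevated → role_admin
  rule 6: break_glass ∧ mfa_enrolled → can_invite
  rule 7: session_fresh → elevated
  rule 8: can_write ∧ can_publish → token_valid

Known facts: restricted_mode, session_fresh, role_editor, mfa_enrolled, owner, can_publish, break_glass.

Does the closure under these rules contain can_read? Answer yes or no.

Round 1 fires rule 4, rule 6, rule 7, giving export_allowed, can_invite, elevated.
Round 2 fires rule 5, giving role_admin.
Round 3 fires rule 3, giving can_read.
can_read appears in round 3, so it is derivable.

yes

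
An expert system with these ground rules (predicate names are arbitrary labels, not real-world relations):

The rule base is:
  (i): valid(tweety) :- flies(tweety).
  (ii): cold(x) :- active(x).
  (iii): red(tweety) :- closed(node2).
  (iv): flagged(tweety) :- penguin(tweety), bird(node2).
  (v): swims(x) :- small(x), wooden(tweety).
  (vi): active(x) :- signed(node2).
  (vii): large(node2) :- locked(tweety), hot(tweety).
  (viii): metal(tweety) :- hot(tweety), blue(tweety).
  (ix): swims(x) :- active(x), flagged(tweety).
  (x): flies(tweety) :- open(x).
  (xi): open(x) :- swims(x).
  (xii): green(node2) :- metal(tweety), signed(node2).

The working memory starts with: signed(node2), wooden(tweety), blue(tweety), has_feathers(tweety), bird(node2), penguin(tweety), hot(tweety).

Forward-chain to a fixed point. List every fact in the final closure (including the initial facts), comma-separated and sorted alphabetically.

active(x), bird(node2), blue(tweety), cold(x), flagged(tweety), flies(tweety), green(node2), has_feathers(tweety), hot(tweety), metal(tweety), open(x), penguin(tweety), signed(node2), swims(x), valid(tweety), wooden(tweety)

Round 1: (iv) [flagged(tweety) :- penguin(tweety), bird(node2).]; (vi) [active(x) :- signed(node2).]; (viii) [metal(tweety) :- hot(tweety), blue(tweety).]. New: flagged(tweety), active(x), metal(tweety).
Round 2: (ii) [cold(x) :- active(x).]; (ix) [swims(x) :- active(x), flagged(tweety).]; (xii) [green(node2) :- metal(tweety), signed(node2).]. New: cold(x), swims(x), green(node2).
Round 3: (xi) [open(x) :- swims(x).]. New: open(x).
Round 4: (x) [flies(tweety) :- open(x).]. New: flies(tweety).
Round 5: (i) [valid(tweety) :- flies(tweety).]. New: valid(tweety).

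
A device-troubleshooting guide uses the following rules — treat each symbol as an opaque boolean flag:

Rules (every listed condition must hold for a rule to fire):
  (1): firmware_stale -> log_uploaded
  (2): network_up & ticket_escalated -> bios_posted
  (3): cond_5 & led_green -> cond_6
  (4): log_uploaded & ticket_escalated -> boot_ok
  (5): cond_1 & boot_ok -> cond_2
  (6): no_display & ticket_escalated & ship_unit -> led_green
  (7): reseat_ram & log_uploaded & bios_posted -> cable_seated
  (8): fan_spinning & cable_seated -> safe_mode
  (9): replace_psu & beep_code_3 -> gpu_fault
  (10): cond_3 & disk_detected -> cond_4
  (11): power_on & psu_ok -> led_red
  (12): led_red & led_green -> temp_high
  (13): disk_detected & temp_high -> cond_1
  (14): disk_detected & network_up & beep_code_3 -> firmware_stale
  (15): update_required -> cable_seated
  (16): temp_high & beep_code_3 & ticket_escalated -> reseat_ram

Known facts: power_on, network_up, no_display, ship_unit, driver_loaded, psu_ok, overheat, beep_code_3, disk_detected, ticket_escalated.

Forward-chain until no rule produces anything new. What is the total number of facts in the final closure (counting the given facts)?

Round 1: (2) [network_up & ticket_escalated -> bios_posted]; (6) [no_display & ticket_escalated & ship_unit -> led_green]; (11) [power_on & psu_ok -> led_red]; (14) [disk_detected & network_up & beep_code_3 -> firmware_stale]. Adds bios_posted, led_green, led_red, firmware_stale.
Round 2: (1) [firmware_stale -> log_uploaded]; (12) [led_red & led_green -> temp_high]. Adds log_uploaded, temp_high.
Round 3: (4) [log_uploaded & ticket_escalated -> boot_ok]; (13) [disk_detected & temp_high -> cond_1]; (16) [temp_high & beep_code_3 & ticket_escalated -> reseat_ram]. Adds boot_ok, cond_1, reseat_ram.
Round 4: (5) [cond_1 & boot_ok -> cond_2]; (7) [reseat_ram & log_uploaded & bios_posted -> cable_seated]. Adds cond_2, cable_seated.
Closure: {beep_code_3, bios_posted, boot_ok, cable_seated, cond_1, cond_2, disk_detected, driver_loaded, firmware_stale, led_green, led_red, log_uploaded, network_up, no_display, overheat, power_on, psu_ok, reseat_ram, ship_unit, temp_high, ticket_escalated} — 21 facts.

21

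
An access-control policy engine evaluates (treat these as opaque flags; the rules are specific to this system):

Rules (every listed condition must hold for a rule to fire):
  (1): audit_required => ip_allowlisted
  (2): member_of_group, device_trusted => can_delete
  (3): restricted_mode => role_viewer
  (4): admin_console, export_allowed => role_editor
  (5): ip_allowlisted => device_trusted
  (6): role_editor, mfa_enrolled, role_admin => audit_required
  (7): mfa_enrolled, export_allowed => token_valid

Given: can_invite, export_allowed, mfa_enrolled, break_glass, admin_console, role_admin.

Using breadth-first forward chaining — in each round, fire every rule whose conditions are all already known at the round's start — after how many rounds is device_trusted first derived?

Round 1 fires (4), (7), giving role_editor, token_valid.
Round 2 fires (6), giving audit_required.
Round 3 fires (1), giving ip_allowlisted.
Round 4 fires (5), giving device_trusted.
device_trusted first appears in round 4.

4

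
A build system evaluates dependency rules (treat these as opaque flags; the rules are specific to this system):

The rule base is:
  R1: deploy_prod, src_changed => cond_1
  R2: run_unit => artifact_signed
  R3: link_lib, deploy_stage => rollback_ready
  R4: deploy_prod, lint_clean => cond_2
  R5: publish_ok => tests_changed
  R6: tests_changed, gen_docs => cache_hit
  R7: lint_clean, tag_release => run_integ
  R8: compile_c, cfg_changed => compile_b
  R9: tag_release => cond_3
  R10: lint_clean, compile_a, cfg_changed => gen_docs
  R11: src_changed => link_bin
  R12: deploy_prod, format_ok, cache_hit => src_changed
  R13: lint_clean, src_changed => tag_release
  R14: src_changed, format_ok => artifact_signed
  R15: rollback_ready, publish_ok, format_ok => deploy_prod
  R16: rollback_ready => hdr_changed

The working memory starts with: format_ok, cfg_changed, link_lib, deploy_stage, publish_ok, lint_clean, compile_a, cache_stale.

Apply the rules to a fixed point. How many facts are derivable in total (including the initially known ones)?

22

Round 1 fires R3, R5, R10, giving rollback_ready, tests_changed, gen_docs.
Round 2 fires R6, R15, R16, giving cache_hit, deploy_prod, hdr_changed.
Round 3 fires R4, R12, giving cond_2, src_changed.
Round 4 fires R1, R11, R13, R14, giving cond_1, link_bin, tag_release, artifact_signed.
Round 5 fires R7, R9, giving run_integ, cond_3.
Closure: {artifact_signed, cache_hit, cache_stale, cfg_changed, compile_a, cond_1, cond_2, cond_3, deploy_prod, deploy_stage, format_ok, gen_docs, hdr_changed, link_bin, link_lib, lint_clean, publish_ok, rollback_ready, run_integ, src_changed, tag_release, tests_changed} — 22 facts.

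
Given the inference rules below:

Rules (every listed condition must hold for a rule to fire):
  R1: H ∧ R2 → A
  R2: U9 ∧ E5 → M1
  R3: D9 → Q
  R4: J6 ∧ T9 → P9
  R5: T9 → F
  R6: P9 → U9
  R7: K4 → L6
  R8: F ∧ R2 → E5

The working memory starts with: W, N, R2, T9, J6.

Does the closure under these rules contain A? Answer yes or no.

no

Round 1 fires R4, R5, giving P9, F.
Round 2 fires R6, R8, giving U9, E5.
Round 3 fires R2, giving M1.
Fixed point reached. A is concluded only by R1; R1 needs H (never derived).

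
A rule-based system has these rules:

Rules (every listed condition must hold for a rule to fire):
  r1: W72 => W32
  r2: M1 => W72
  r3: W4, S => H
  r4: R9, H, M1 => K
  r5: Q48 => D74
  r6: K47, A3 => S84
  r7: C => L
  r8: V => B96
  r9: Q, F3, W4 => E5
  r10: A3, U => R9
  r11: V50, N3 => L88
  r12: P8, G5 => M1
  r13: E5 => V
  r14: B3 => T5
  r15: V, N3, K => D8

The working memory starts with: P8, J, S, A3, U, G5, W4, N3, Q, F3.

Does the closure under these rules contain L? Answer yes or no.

no

Round 1 — r3, r9, r10, r12, derive H, E5, R9, M1.
Round 2 — r2, r4, r13, derive W72, K, V.
Round 3 — r1, r8, r15, derive W32, B96, D8.
Fixed point reached. L is concluded only by r7; r7 needs C (never derived).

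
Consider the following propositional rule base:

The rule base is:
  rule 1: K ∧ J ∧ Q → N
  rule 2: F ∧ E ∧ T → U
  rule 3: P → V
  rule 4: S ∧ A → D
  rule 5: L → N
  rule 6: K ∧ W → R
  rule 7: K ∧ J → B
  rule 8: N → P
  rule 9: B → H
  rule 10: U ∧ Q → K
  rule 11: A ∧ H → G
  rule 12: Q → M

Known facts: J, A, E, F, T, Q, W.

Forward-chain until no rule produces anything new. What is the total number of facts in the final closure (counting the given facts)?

17

Round 1 fires rule 2, rule 12, giving U, M.
Round 2 fires rule 10, giving K.
Round 3 fires rule 1, rule 6, rule 7, giving N, R, B.
Round 4 fires rule 8, rule 9, giving P, H.
Round 5 fires rule 3, rule 11, giving V, G.
Closure: {A, B, E, F, G, H, J, K, M, N, P, Q, R, T, U, V, W} — 17 facts.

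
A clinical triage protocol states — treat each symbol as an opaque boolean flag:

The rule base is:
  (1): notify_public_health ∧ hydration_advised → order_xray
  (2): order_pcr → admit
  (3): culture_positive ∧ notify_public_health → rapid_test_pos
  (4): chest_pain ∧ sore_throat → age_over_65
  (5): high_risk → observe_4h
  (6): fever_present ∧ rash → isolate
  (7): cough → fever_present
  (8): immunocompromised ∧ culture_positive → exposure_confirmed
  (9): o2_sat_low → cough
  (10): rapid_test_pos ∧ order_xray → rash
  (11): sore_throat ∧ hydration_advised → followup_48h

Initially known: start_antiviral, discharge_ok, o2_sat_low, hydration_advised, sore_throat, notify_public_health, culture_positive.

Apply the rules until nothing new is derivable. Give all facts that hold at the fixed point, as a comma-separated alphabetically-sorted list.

Round 1 — (1), (3), (9), (11), derive order_xray, rapid_test_pos, cough, followup_48h.
Round 2 — (7), (10), derive fever_present, rash.
Round 3 — (6), derive isolate.

cough, culture_positive, discharge_ok, fever_present, followup_48h, hydration_advised, isolate, notify_public_health, o2_sat_low, order_xray, rapid_test_pos, rash, sore_throat, start_antiviral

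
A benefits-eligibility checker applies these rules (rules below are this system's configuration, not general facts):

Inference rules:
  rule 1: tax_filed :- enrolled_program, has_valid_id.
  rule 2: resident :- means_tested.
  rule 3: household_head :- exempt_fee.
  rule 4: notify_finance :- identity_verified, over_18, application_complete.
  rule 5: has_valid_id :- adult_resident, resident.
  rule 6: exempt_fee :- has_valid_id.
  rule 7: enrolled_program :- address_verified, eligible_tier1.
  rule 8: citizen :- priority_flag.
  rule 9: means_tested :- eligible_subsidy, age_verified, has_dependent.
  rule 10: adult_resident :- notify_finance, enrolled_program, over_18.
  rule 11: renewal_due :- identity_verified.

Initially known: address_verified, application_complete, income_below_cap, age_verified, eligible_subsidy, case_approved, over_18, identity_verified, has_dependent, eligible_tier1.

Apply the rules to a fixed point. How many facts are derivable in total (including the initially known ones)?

20

Round 1 — rule 4, rule 7, rule 9, rule 11, derive notify_finance, enrolled_program, means_tested, renewal_due.
Round 2 — rule 2, rule 10, derive resident, adult_resident.
Round 3 — rule 5, derive has_valid_id.
Round 4 — rule 1, rule 6, derive tax_filed, exempt_fee.
Round 5 — rule 3, derive household_head.
Closure: {address_verified, adult_resident, age_verified, application_complete, case_approved, eligible_subsidy, eligible_tier1, enrolled_program, exempt_fee, has_dependent, has_valid_id, household_head, identity_verified, income_below_cap, means_tested, notify_finance, over_18, renewal_due, resident, tax_filed} — 20 facts.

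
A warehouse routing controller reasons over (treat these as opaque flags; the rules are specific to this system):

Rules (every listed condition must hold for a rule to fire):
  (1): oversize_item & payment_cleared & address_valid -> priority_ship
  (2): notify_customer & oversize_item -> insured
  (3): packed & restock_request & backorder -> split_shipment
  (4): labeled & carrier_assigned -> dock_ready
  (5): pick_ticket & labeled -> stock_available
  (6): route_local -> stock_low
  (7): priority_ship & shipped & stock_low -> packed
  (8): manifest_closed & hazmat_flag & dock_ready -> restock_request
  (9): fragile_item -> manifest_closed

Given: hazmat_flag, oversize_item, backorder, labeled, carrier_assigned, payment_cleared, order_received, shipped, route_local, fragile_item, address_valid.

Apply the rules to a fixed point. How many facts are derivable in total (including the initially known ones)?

18

Round 1 — (1), (4), (6), (9), derive priority_ship, dock_ready, stock_low, manifest_closed.
Round 2 — (7), (8), derive packed, restock_request.
Round 3 — (3), derive split_shipment.
Closure: {address_valid, backorder, carrier_assigned, dock_ready, fragile_item, hazmat_flag, labeled, manifest_closed, order_received, oversize_item, packed, payment_cleared, priority_ship, restock_request, route_local, shipped, split_shipment, stock_low} — 18 facts.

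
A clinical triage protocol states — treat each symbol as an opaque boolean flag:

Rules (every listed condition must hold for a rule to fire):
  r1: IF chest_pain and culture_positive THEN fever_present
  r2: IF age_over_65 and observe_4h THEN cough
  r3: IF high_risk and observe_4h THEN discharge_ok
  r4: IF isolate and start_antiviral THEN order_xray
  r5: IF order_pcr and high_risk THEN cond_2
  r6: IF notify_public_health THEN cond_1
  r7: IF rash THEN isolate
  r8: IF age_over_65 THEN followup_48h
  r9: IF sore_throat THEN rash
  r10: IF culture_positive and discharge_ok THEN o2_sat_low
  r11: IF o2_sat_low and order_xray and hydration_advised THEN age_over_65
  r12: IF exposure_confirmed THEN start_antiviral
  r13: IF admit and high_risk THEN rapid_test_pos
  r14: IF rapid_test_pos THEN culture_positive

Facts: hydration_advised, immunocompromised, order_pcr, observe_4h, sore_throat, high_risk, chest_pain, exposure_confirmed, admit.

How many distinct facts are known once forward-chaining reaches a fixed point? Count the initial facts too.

[1] r3 [IF high_risk and observe_4h THEN discharge_ok]; r5 [IF order_pcr and high_risk THEN cond_2]; r9 [IF sore_throat THEN rash]; r12 [IF exposure_confirmed THEN start_antiviral]; r13 [IF admit and high_risk THEN rapid_test_pos]. ⇒ new: discharge_ok, cond_2, rash, start_antiviral, rapid_test_pos.
[2] r7 [IF rash THEN isolate]; r14 [IF rapid_test_pos THEN culture_positive]. ⇒ new: isolate, culture_positive.
[3] r1 [IF chest_pain and culture_positive THEN fever_present]; r4 [IF isolate and start_antiviral THEN order_xray]; r10 [IF culture_positive and discharge_ok THEN o2_sat_low]. ⇒ new: fever_present, order_xray, o2_sat_low.
[4] r11 [IF o2_sat_low and order_xray and hydration_advised THEN age_over_65]. ⇒ new: age_over_65.
[5] r2 [IF age_over_65 and observe_4h THEN cough]; r8 [IF age_over_65 THEN followup_48h]. ⇒ new: cough, followup_48h.
Closure: {admit, age_over_65, chest_pain, cond_2, cough, culture_positive, discharge_ok, exposure_confirmed, fever_present, followup_48h, high_risk, hydration_advised, immunocompromised, isolate, o2_sat_low, observe_4h, order_pcr, order_xray, rapid_test_pos, rash, sore_throat, start_antiviral} — 22 facts.

22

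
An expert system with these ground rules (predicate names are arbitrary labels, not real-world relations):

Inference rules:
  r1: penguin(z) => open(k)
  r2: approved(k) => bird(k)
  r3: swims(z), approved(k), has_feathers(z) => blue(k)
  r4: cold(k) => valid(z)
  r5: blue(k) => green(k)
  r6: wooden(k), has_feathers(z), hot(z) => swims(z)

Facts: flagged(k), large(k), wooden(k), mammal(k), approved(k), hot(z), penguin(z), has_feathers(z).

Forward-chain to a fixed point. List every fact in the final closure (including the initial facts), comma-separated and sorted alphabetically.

Round 1 — r1, r2, r6, derive open(k), bird(k), swims(z).
Round 2 — r3, derive blue(k).
Round 3 — r5, derive green(k).

approved(k), bird(k), blue(k), flagged(k), green(k), has_feathers(z), hot(z), large(k), mammal(k), open(k), penguin(z), swims(z), wooden(k)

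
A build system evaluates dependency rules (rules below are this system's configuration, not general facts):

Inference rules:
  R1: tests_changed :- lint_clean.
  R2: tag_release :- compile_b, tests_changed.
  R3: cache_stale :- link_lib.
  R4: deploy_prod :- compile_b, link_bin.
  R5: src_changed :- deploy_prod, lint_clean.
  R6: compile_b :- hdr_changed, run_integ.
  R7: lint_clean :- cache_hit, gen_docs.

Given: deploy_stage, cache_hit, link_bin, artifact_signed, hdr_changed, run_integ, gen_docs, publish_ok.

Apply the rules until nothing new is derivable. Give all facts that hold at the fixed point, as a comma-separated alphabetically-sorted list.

artifact_signed, cache_hit, compile_b, deploy_prod, deploy_stage, gen_docs, hdr_changed, link_bin, lint_clean, publish_ok, run_integ, src_changed, tag_release, tests_changed

Round 1 fires R6, R7, giving compile_b, lint_clean.
Round 2 fires R1, R4, giving tests_changed, deploy_prod.
Round 3 fires R2, R5, giving tag_release, src_changed.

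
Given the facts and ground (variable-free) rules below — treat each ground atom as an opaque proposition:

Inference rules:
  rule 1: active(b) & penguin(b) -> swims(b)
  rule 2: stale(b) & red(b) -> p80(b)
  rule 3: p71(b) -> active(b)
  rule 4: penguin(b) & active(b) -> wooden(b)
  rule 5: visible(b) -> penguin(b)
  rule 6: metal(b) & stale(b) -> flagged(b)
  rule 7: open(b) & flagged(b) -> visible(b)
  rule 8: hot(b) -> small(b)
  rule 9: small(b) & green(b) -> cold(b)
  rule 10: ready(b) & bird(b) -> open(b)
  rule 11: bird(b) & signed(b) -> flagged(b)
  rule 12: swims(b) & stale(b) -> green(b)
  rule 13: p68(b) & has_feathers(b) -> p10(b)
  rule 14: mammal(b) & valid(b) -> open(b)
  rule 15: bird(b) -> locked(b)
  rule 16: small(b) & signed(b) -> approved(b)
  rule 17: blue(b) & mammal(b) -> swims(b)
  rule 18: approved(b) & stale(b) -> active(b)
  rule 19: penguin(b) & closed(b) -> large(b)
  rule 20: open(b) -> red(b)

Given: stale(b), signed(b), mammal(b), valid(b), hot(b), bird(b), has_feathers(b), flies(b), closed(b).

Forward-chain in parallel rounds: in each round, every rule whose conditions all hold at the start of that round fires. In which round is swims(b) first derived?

Round 1: rule 8 [hot(b) -> small(b)]; rule 11 [bird(b) & signed(b) -> flagged(b)]; rule 14 [mammal(b) & valid(b) -> open(b)]; rule 15 [bird(b) -> locked(b)]. New: small(b), flagged(b), open(b), locked(b).
Round 2: rule 7 [open(b) & flagged(b) -> visible(b)]; rule 16 [small(b) & signed(b) -> approved(b)]; rule 20 [open(b) -> red(b)]. New: visible(b), approved(b), red(b).
Round 3: rule 2 [stale(b) & red(b) -> p80(b)]; rule 5 [visible(b) -> penguin(b)]; rule 18 [approved(b) & stale(b) -> active(b)]. New: p80(b), penguin(b), active(b).
Round 4: rule 1 [active(b) & penguin(b) -> swims(b)]; rule 4 [penguin(b) & active(b) -> wooden(b)]; rule 19 [penguin(b) & closed(b) -> large(b)]. New: swims(b), wooden(b), large(b).
swims(b) first appears in round 4.

4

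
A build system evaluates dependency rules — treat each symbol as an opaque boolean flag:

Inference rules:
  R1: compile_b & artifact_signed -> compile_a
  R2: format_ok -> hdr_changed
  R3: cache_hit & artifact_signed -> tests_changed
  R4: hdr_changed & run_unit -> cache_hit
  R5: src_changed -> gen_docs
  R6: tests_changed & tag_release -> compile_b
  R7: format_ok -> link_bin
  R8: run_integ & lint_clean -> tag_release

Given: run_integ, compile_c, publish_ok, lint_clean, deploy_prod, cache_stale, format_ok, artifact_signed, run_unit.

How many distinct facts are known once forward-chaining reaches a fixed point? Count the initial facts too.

16

[1] R2 [format_ok -> hdr_changed]; R7 [format_ok -> link_bin]; R8 [run_integ & lint_clean -> tag_release]. ⇒ new: hdr_changed, link_bin, tag_release.
[2] R4 [hdr_changed & run_unit -> cache_hit]. ⇒ new: cache_hit.
[3] R3 [cache_hit & artifact_signed -> tests_changed]. ⇒ new: tests_changed.
[4] R6 [tests_changed & tag_release -> compile_b]. ⇒ new: compile_b.
[5] R1 [compile_b & artifact_signed -> compile_a]. ⇒ new: compile_a.
Closure: {artifact_signed, cache_hit, cache_stale, compile_a, compile_b, compile_c, deploy_prod, format_ok, hdr_changed, link_bin, lint_clean, publish_ok, run_integ, run_unit, tag_release, tests_changed} — 16 facts.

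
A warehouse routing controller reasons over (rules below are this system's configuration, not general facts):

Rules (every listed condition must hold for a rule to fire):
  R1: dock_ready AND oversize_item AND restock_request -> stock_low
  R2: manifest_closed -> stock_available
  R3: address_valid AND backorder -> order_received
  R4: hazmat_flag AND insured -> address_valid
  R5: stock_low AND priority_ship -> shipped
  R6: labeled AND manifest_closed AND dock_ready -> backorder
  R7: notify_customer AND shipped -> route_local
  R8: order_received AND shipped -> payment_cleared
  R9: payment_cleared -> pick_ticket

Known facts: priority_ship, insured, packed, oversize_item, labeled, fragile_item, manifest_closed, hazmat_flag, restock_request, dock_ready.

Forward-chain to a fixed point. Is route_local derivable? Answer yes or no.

[1] R1 [dock_ready AND oversize_item AND restock_request -> stock_low]; R2 [manifest_closed -> stock_available]; R4 [hazmat_flag AND insured -> address_valid]; R6 [labeled AND manifest_closed AND dock_ready -> backorder]. ⇒ new: stock_low, stock_available, address_valid, backorder.
[2] R3 [address_valid AND backorder -> order_received]; R5 [stock_low AND priority_ship -> shipped]. ⇒ new: order_received, shipped.
[3] R8 [order_received AND shipped -> payment_cleared]. ⇒ new: payment_cleared.
[4] R9 [payment_cleared -> pick_ticket]. ⇒ new: pick_ticket.
Fixed point reached. route_local is concluded only by R7; R7 needs notify_customer (never derived).

no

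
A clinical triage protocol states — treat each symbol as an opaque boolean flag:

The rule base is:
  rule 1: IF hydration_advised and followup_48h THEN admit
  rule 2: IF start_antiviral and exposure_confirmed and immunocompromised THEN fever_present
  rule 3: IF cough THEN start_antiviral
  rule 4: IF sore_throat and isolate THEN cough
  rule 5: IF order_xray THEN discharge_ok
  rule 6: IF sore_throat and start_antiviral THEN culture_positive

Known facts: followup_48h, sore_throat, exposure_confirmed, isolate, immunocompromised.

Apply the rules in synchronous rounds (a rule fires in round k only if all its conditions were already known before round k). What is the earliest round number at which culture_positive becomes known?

3

Round 1 — rule 4, derive cough.
Round 2 — rule 3, derive start_antiviral.
Round 3 — rule 2, rule 6, derive fever_present, culture_positive.
culture_positive first appears in round 3.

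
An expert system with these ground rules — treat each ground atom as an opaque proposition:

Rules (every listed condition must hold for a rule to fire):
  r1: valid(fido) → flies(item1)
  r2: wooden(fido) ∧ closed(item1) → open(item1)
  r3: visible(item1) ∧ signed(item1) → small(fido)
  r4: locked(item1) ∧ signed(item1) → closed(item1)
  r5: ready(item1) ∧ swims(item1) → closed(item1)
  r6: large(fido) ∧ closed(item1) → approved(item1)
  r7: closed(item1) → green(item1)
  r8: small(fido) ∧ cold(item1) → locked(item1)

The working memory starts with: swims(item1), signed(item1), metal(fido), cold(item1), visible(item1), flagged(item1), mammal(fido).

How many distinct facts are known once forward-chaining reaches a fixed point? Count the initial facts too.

Round 1: r3 [visible(item1) ∧ signed(item1) → small(fido)]. Adds small(fido).
Round 2: r8 [small(fido) ∧ cold(item1) → locked(item1)]. Adds locked(item1).
Round 3: r4 [locked(item1) ∧ signed(item1) → closed(item1)]. Adds closed(item1).
Round 4: r7 [closed(item1) → green(item1)]. Adds green(item1).
Closure: {closed(item1), cold(item1), flagged(item1), green(item1), locked(item1), mammal(fido), metal(fido), signed(item1), small(fido), swims(item1), visible(item1)} — 11 facts.

11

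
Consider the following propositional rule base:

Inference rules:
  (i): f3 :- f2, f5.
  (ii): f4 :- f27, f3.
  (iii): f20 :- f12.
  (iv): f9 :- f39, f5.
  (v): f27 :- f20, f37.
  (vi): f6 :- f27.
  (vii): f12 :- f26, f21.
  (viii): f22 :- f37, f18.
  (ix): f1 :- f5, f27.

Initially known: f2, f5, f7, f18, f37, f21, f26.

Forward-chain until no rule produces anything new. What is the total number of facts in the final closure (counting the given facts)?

Round 1: (i) [f3 :- f2, f5.]; (vii) [f12 :- f26, f21.]; (viii) [f22 :- f37, f18.]. Adds f3, f12, f22.
Round 2: (iii) [f20 :- f12.]. Adds f20.
Round 3: (v) [f27 :- f20, f37.]. Adds f27.
Round 4: (ii) [f4 :- f27, f3.]; (vi) [f6 :- f27.]; (ix) [f1 :- f5, f27.]. Adds f4, f6, f1.
Closure: {f1, f12, f18, f2, f20, f21, f22, f26, f27, f3, f37, f4, f5, f6, f7} — 15 facts.

15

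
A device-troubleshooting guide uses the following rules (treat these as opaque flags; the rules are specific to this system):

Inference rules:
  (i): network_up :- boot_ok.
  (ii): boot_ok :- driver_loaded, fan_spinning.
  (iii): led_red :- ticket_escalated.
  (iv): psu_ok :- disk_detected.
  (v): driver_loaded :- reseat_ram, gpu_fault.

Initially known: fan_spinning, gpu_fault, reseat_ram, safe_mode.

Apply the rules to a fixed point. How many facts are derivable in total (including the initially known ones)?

7

Round 1 fires (v), giving driver_loaded.
Round 2 fires (ii), giving boot_ok.
Round 3 fires (i), giving network_up.
Closure: {boot_ok, driver_loaded, fan_spinning, gpu_fault, network_up, reseat_ram, safe_mode} — 7 facts.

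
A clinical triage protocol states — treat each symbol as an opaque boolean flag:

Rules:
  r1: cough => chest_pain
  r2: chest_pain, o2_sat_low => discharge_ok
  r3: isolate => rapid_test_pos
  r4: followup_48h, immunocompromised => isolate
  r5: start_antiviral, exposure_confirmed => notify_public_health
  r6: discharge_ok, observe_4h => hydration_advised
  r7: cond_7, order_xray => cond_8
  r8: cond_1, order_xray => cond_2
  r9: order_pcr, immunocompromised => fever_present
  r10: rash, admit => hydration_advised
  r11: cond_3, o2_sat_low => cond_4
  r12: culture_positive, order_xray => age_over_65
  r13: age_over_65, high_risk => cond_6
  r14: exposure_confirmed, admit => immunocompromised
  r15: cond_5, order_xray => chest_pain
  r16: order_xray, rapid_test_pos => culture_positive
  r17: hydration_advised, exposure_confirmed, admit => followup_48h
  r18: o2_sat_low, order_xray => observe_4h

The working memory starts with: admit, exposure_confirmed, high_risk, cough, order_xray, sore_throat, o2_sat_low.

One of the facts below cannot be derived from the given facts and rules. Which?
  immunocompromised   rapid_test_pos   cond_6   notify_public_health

notify_public_health

Round 1: r1 [cough => chest_pain]; r14 [exposure_confirmed, admit => immunocompromised]; r18 [o2_sat_low, order_xray => observe_4h]. Adds chest_pain, immunocompromised, observe_4h.
Round 2: r2 [chest_pain, o2_sat_low => discharge_ok]. Adds discharge_ok.
Round 3: r6 [discharge_ok, observe_4h => hydration_advised]. Adds hydration_advised.
Round 4: r17 [hydration_advised, exposure_confirmed, admit => followup_48h]. Adds followup_48h.
Round 5: r4 [followup_48h, immunocompromised => isolate]. Adds isolate.
Round 6: r3 [isolate => rapid_test_pos]. Adds rapid_test_pos.
Round 7: r16 [order_xray, rapid_test_pos => culture_positive]. Adds culture_positive.
Round 8: r12 [culture_positive, order_xray => age_over_65]. Adds age_over_65.
Round 9: r13 [age_over_65, high_risk => cond_6]. Adds cond_6.
Derived: rapid_test_pos (round 6), immunocompromised (round 1), cond_6 (round 9). notify_public_health never appears in any round.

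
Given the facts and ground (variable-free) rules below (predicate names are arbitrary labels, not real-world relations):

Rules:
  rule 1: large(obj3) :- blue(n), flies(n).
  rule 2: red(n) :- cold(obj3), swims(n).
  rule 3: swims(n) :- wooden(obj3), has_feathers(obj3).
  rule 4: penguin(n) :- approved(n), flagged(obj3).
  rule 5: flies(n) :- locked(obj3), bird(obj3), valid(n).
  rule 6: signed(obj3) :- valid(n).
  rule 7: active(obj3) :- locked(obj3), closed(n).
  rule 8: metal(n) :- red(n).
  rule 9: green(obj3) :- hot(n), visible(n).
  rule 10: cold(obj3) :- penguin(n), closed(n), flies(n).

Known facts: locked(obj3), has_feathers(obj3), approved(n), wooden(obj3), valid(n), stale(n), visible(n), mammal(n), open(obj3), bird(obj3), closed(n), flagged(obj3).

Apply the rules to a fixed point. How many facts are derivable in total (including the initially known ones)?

Round 1 fires rule 3, rule 4, rule 5, rule 6, rule 7, giving swims(n), penguin(n), flies(n), signed(obj3), active(obj3).
Round 2 fires rule 10, giving cold(obj3).
Round 3 fires rule 2, giving red(n).
Round 4 fires rule 8, giving metal(n).
Closure: {active(obj3), approved(n), bird(obj3), closed(n), cold(obj3), flagged(obj3), flies(n), has_feathers(obj3), locked(obj3), mammal(n), metal(n), open(obj3), penguin(n), red(n), signed(obj3), stale(n), swims(n), valid(n), visible(n), wooden(obj3)} — 20 facts.

20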